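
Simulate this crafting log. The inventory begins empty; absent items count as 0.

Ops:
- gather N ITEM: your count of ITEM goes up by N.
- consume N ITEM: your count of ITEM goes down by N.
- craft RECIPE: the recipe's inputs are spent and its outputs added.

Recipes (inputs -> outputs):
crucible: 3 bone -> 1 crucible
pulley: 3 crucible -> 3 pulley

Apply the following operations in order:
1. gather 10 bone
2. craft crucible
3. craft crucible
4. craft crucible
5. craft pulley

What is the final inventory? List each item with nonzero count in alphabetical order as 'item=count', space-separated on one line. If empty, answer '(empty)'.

After 1 (gather 10 bone): bone=10
After 2 (craft crucible): bone=7 crucible=1
After 3 (craft crucible): bone=4 crucible=2
After 4 (craft crucible): bone=1 crucible=3
After 5 (craft pulley): bone=1 pulley=3

Answer: bone=1 pulley=3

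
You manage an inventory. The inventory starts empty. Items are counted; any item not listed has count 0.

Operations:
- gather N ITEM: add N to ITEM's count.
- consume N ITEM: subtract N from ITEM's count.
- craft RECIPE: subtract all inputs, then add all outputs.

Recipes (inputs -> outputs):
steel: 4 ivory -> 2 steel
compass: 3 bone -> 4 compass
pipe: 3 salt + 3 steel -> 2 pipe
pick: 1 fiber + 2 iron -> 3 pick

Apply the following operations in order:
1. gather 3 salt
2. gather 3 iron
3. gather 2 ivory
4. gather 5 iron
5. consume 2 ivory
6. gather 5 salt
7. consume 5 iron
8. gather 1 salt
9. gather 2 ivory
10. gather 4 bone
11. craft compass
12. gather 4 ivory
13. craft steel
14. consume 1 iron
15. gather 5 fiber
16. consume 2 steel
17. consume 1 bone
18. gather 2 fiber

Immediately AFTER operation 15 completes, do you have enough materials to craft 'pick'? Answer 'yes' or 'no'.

Answer: yes

Derivation:
After 1 (gather 3 salt): salt=3
After 2 (gather 3 iron): iron=3 salt=3
After 3 (gather 2 ivory): iron=3 ivory=2 salt=3
After 4 (gather 5 iron): iron=8 ivory=2 salt=3
After 5 (consume 2 ivory): iron=8 salt=3
After 6 (gather 5 salt): iron=8 salt=8
After 7 (consume 5 iron): iron=3 salt=8
After 8 (gather 1 salt): iron=3 salt=9
After 9 (gather 2 ivory): iron=3 ivory=2 salt=9
After 10 (gather 4 bone): bone=4 iron=3 ivory=2 salt=9
After 11 (craft compass): bone=1 compass=4 iron=3 ivory=2 salt=9
After 12 (gather 4 ivory): bone=1 compass=4 iron=3 ivory=6 salt=9
After 13 (craft steel): bone=1 compass=4 iron=3 ivory=2 salt=9 steel=2
After 14 (consume 1 iron): bone=1 compass=4 iron=2 ivory=2 salt=9 steel=2
After 15 (gather 5 fiber): bone=1 compass=4 fiber=5 iron=2 ivory=2 salt=9 steel=2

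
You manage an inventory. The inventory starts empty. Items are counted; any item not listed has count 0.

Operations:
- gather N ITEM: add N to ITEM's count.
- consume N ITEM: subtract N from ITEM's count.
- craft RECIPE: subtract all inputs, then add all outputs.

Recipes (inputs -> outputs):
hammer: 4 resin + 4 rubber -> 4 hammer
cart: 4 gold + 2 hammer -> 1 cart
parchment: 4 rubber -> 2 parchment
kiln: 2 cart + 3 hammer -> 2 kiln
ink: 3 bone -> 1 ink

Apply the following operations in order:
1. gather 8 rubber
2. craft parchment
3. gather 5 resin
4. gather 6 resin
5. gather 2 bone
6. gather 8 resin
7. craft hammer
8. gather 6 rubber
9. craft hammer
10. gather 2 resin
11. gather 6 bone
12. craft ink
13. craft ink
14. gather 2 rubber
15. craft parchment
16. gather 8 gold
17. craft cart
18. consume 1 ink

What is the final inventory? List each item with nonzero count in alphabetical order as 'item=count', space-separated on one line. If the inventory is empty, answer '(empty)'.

After 1 (gather 8 rubber): rubber=8
After 2 (craft parchment): parchment=2 rubber=4
After 3 (gather 5 resin): parchment=2 resin=5 rubber=4
After 4 (gather 6 resin): parchment=2 resin=11 rubber=4
After 5 (gather 2 bone): bone=2 parchment=2 resin=11 rubber=4
After 6 (gather 8 resin): bone=2 parchment=2 resin=19 rubber=4
After 7 (craft hammer): bone=2 hammer=4 parchment=2 resin=15
After 8 (gather 6 rubber): bone=2 hammer=4 parchment=2 resin=15 rubber=6
After 9 (craft hammer): bone=2 hammer=8 parchment=2 resin=11 rubber=2
After 10 (gather 2 resin): bone=2 hammer=8 parchment=2 resin=13 rubber=2
After 11 (gather 6 bone): bone=8 hammer=8 parchment=2 resin=13 rubber=2
After 12 (craft ink): bone=5 hammer=8 ink=1 parchment=2 resin=13 rubber=2
After 13 (craft ink): bone=2 hammer=8 ink=2 parchment=2 resin=13 rubber=2
After 14 (gather 2 rubber): bone=2 hammer=8 ink=2 parchment=2 resin=13 rubber=4
After 15 (craft parchment): bone=2 hammer=8 ink=2 parchment=4 resin=13
After 16 (gather 8 gold): bone=2 gold=8 hammer=8 ink=2 parchment=4 resin=13
After 17 (craft cart): bone=2 cart=1 gold=4 hammer=6 ink=2 parchment=4 resin=13
After 18 (consume 1 ink): bone=2 cart=1 gold=4 hammer=6 ink=1 parchment=4 resin=13

Answer: bone=2 cart=1 gold=4 hammer=6 ink=1 parchment=4 resin=13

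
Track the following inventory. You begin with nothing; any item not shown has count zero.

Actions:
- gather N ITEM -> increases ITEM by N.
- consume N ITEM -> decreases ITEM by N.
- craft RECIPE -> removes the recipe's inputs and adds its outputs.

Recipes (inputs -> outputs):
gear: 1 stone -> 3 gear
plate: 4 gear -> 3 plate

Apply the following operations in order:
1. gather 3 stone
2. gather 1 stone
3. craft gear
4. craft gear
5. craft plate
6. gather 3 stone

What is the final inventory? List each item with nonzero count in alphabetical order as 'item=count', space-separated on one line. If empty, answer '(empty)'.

After 1 (gather 3 stone): stone=3
After 2 (gather 1 stone): stone=4
After 3 (craft gear): gear=3 stone=3
After 4 (craft gear): gear=6 stone=2
After 5 (craft plate): gear=2 plate=3 stone=2
After 6 (gather 3 stone): gear=2 plate=3 stone=5

Answer: gear=2 plate=3 stone=5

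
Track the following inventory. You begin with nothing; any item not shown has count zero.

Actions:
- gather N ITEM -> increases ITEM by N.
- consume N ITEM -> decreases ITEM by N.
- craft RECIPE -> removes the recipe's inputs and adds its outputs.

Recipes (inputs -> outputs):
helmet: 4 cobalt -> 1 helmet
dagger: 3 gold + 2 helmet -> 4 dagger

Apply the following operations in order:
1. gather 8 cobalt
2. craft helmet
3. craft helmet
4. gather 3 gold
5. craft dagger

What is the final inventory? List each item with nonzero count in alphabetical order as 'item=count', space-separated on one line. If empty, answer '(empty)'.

Answer: dagger=4

Derivation:
After 1 (gather 8 cobalt): cobalt=8
After 2 (craft helmet): cobalt=4 helmet=1
After 3 (craft helmet): helmet=2
After 4 (gather 3 gold): gold=3 helmet=2
After 5 (craft dagger): dagger=4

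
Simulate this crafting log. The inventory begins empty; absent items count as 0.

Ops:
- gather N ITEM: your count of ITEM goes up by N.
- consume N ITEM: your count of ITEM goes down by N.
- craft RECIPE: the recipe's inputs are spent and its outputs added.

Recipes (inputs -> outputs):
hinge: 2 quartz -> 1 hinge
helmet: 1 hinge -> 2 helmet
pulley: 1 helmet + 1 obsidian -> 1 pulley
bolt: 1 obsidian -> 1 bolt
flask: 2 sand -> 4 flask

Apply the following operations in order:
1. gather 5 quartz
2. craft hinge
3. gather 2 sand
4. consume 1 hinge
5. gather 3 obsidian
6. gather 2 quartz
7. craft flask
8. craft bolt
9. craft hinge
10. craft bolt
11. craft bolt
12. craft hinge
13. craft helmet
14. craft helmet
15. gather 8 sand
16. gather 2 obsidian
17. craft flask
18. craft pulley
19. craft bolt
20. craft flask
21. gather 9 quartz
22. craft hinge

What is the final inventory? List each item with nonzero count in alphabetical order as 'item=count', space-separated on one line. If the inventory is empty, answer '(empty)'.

Answer: bolt=4 flask=12 helmet=3 hinge=1 pulley=1 quartz=8 sand=4

Derivation:
After 1 (gather 5 quartz): quartz=5
After 2 (craft hinge): hinge=1 quartz=3
After 3 (gather 2 sand): hinge=1 quartz=3 sand=2
After 4 (consume 1 hinge): quartz=3 sand=2
After 5 (gather 3 obsidian): obsidian=3 quartz=3 sand=2
After 6 (gather 2 quartz): obsidian=3 quartz=5 sand=2
After 7 (craft flask): flask=4 obsidian=3 quartz=5
After 8 (craft bolt): bolt=1 flask=4 obsidian=2 quartz=5
After 9 (craft hinge): bolt=1 flask=4 hinge=1 obsidian=2 quartz=3
After 10 (craft bolt): bolt=2 flask=4 hinge=1 obsidian=1 quartz=3
After 11 (craft bolt): bolt=3 flask=4 hinge=1 quartz=3
After 12 (craft hinge): bolt=3 flask=4 hinge=2 quartz=1
After 13 (craft helmet): bolt=3 flask=4 helmet=2 hinge=1 quartz=1
After 14 (craft helmet): bolt=3 flask=4 helmet=4 quartz=1
After 15 (gather 8 sand): bolt=3 flask=4 helmet=4 quartz=1 sand=8
After 16 (gather 2 obsidian): bolt=3 flask=4 helmet=4 obsidian=2 quartz=1 sand=8
After 17 (craft flask): bolt=3 flask=8 helmet=4 obsidian=2 quartz=1 sand=6
After 18 (craft pulley): bolt=3 flask=8 helmet=3 obsidian=1 pulley=1 quartz=1 sand=6
After 19 (craft bolt): bolt=4 flask=8 helmet=3 pulley=1 quartz=1 sand=6
After 20 (craft flask): bolt=4 flask=12 helmet=3 pulley=1 quartz=1 sand=4
After 21 (gather 9 quartz): bolt=4 flask=12 helmet=3 pulley=1 quartz=10 sand=4
After 22 (craft hinge): bolt=4 flask=12 helmet=3 hinge=1 pulley=1 quartz=8 sand=4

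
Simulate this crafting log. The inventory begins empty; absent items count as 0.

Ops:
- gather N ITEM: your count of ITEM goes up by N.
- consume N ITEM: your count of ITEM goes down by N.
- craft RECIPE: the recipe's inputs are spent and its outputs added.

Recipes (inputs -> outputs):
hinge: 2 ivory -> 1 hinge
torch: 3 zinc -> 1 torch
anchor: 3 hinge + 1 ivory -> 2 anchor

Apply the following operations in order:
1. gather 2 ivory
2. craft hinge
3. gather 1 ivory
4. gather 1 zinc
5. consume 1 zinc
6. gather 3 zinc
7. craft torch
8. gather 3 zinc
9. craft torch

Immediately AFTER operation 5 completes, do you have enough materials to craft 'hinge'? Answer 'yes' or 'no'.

After 1 (gather 2 ivory): ivory=2
After 2 (craft hinge): hinge=1
After 3 (gather 1 ivory): hinge=1 ivory=1
After 4 (gather 1 zinc): hinge=1 ivory=1 zinc=1
After 5 (consume 1 zinc): hinge=1 ivory=1

Answer: no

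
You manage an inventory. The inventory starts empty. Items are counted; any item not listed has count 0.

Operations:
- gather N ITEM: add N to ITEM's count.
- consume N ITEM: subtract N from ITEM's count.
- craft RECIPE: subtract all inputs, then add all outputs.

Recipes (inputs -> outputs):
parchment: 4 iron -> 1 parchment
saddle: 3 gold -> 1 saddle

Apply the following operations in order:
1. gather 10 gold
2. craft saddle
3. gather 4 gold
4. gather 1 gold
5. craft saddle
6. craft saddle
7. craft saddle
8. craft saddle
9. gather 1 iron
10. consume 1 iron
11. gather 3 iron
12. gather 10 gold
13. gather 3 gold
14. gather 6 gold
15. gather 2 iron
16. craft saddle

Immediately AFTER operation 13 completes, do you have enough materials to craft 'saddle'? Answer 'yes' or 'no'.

Answer: yes

Derivation:
After 1 (gather 10 gold): gold=10
After 2 (craft saddle): gold=7 saddle=1
After 3 (gather 4 gold): gold=11 saddle=1
After 4 (gather 1 gold): gold=12 saddle=1
After 5 (craft saddle): gold=9 saddle=2
After 6 (craft saddle): gold=6 saddle=3
After 7 (craft saddle): gold=3 saddle=4
After 8 (craft saddle): saddle=5
After 9 (gather 1 iron): iron=1 saddle=5
After 10 (consume 1 iron): saddle=5
After 11 (gather 3 iron): iron=3 saddle=5
After 12 (gather 10 gold): gold=10 iron=3 saddle=5
After 13 (gather 3 gold): gold=13 iron=3 saddle=5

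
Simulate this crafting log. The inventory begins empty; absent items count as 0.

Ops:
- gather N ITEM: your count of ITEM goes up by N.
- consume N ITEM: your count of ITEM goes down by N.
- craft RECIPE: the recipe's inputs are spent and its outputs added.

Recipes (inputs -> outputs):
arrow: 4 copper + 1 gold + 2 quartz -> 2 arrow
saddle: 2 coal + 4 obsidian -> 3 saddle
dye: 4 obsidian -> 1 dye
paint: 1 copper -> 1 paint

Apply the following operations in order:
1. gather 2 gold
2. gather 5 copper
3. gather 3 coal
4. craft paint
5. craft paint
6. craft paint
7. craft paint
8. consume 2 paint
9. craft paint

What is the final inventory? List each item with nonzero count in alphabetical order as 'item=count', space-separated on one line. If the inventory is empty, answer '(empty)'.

After 1 (gather 2 gold): gold=2
After 2 (gather 5 copper): copper=5 gold=2
After 3 (gather 3 coal): coal=3 copper=5 gold=2
After 4 (craft paint): coal=3 copper=4 gold=2 paint=1
After 5 (craft paint): coal=3 copper=3 gold=2 paint=2
After 6 (craft paint): coal=3 copper=2 gold=2 paint=3
After 7 (craft paint): coal=3 copper=1 gold=2 paint=4
After 8 (consume 2 paint): coal=3 copper=1 gold=2 paint=2
After 9 (craft paint): coal=3 gold=2 paint=3

Answer: coal=3 gold=2 paint=3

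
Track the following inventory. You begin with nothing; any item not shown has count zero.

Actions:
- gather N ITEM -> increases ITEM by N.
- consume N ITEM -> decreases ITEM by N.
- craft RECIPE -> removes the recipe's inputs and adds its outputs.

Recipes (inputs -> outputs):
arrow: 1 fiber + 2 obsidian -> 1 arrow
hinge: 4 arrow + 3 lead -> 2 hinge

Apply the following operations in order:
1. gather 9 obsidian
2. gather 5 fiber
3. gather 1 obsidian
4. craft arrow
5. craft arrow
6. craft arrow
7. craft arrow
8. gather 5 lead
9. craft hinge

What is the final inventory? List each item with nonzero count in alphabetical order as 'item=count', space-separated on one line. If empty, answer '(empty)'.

After 1 (gather 9 obsidian): obsidian=9
After 2 (gather 5 fiber): fiber=5 obsidian=9
After 3 (gather 1 obsidian): fiber=5 obsidian=10
After 4 (craft arrow): arrow=1 fiber=4 obsidian=8
After 5 (craft arrow): arrow=2 fiber=3 obsidian=6
After 6 (craft arrow): arrow=3 fiber=2 obsidian=4
After 7 (craft arrow): arrow=4 fiber=1 obsidian=2
After 8 (gather 5 lead): arrow=4 fiber=1 lead=5 obsidian=2
After 9 (craft hinge): fiber=1 hinge=2 lead=2 obsidian=2

Answer: fiber=1 hinge=2 lead=2 obsidian=2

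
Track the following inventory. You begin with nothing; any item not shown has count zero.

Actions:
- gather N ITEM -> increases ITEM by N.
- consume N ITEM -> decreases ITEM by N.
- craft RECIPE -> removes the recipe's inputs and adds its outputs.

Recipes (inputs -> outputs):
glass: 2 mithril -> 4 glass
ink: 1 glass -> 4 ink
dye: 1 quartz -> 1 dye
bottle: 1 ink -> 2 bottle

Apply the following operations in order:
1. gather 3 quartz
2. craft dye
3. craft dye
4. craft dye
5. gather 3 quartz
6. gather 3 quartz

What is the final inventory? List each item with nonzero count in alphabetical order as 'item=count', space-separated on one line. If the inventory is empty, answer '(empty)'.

After 1 (gather 3 quartz): quartz=3
After 2 (craft dye): dye=1 quartz=2
After 3 (craft dye): dye=2 quartz=1
After 4 (craft dye): dye=3
After 5 (gather 3 quartz): dye=3 quartz=3
After 6 (gather 3 quartz): dye=3 quartz=6

Answer: dye=3 quartz=6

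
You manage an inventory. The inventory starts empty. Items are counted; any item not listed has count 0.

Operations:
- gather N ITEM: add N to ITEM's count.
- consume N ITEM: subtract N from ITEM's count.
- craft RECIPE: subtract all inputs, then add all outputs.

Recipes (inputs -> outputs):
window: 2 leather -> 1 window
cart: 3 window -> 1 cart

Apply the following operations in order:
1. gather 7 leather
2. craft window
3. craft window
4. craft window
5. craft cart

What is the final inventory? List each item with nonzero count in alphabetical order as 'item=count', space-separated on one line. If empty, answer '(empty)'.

After 1 (gather 7 leather): leather=7
After 2 (craft window): leather=5 window=1
After 3 (craft window): leather=3 window=2
After 4 (craft window): leather=1 window=3
After 5 (craft cart): cart=1 leather=1

Answer: cart=1 leather=1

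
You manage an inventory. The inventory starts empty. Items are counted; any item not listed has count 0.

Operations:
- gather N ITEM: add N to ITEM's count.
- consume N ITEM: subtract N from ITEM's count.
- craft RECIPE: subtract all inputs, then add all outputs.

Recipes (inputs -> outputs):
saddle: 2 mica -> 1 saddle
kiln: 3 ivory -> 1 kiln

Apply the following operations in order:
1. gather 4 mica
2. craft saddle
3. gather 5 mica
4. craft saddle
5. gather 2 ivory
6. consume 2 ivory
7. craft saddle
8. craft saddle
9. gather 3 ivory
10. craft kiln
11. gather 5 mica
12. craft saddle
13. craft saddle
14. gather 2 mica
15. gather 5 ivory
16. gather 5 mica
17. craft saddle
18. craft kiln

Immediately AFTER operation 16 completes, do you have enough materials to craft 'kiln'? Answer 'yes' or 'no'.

After 1 (gather 4 mica): mica=4
After 2 (craft saddle): mica=2 saddle=1
After 3 (gather 5 mica): mica=7 saddle=1
After 4 (craft saddle): mica=5 saddle=2
After 5 (gather 2 ivory): ivory=2 mica=5 saddle=2
After 6 (consume 2 ivory): mica=5 saddle=2
After 7 (craft saddle): mica=3 saddle=3
After 8 (craft saddle): mica=1 saddle=4
After 9 (gather 3 ivory): ivory=3 mica=1 saddle=4
After 10 (craft kiln): kiln=1 mica=1 saddle=4
After 11 (gather 5 mica): kiln=1 mica=6 saddle=4
After 12 (craft saddle): kiln=1 mica=4 saddle=5
After 13 (craft saddle): kiln=1 mica=2 saddle=6
After 14 (gather 2 mica): kiln=1 mica=4 saddle=6
After 15 (gather 5 ivory): ivory=5 kiln=1 mica=4 saddle=6
After 16 (gather 5 mica): ivory=5 kiln=1 mica=9 saddle=6

Answer: yes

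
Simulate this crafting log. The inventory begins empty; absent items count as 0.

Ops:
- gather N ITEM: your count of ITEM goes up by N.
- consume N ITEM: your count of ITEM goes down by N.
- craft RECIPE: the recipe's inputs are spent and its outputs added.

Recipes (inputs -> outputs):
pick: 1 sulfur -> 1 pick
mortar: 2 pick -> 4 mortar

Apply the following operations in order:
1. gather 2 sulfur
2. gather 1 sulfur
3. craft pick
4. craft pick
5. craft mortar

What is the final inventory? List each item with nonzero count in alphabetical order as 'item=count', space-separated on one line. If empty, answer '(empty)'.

After 1 (gather 2 sulfur): sulfur=2
After 2 (gather 1 sulfur): sulfur=3
After 3 (craft pick): pick=1 sulfur=2
After 4 (craft pick): pick=2 sulfur=1
After 5 (craft mortar): mortar=4 sulfur=1

Answer: mortar=4 sulfur=1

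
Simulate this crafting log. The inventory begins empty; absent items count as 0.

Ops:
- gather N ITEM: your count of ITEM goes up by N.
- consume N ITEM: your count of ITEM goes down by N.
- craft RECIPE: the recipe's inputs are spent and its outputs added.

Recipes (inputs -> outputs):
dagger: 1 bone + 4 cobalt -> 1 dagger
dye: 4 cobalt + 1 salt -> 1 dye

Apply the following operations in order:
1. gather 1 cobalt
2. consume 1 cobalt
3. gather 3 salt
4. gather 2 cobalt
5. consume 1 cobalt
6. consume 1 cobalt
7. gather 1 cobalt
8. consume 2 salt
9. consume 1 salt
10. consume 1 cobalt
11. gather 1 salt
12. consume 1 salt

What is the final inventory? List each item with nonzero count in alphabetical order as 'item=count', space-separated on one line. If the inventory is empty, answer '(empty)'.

After 1 (gather 1 cobalt): cobalt=1
After 2 (consume 1 cobalt): (empty)
After 3 (gather 3 salt): salt=3
After 4 (gather 2 cobalt): cobalt=2 salt=3
After 5 (consume 1 cobalt): cobalt=1 salt=3
After 6 (consume 1 cobalt): salt=3
After 7 (gather 1 cobalt): cobalt=1 salt=3
After 8 (consume 2 salt): cobalt=1 salt=1
After 9 (consume 1 salt): cobalt=1
After 10 (consume 1 cobalt): (empty)
After 11 (gather 1 salt): salt=1
After 12 (consume 1 salt): (empty)

Answer: (empty)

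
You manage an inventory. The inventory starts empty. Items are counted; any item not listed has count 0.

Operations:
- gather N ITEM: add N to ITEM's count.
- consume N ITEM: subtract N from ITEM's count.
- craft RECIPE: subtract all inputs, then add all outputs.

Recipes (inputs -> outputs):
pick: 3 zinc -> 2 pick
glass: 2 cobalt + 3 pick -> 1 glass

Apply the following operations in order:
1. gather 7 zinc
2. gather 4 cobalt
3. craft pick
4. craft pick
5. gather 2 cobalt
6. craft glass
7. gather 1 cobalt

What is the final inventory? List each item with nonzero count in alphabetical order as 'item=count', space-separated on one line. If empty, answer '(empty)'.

Answer: cobalt=5 glass=1 pick=1 zinc=1

Derivation:
After 1 (gather 7 zinc): zinc=7
After 2 (gather 4 cobalt): cobalt=4 zinc=7
After 3 (craft pick): cobalt=4 pick=2 zinc=4
After 4 (craft pick): cobalt=4 pick=4 zinc=1
After 5 (gather 2 cobalt): cobalt=6 pick=4 zinc=1
After 6 (craft glass): cobalt=4 glass=1 pick=1 zinc=1
After 7 (gather 1 cobalt): cobalt=5 glass=1 pick=1 zinc=1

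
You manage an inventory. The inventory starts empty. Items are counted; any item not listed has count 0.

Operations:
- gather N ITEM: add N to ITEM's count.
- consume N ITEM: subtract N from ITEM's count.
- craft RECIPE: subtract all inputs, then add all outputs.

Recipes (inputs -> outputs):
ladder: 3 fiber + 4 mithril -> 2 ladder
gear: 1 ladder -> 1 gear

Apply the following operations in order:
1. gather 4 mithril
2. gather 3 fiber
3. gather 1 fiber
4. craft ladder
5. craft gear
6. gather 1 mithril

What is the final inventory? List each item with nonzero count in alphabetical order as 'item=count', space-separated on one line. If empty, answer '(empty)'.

After 1 (gather 4 mithril): mithril=4
After 2 (gather 3 fiber): fiber=3 mithril=4
After 3 (gather 1 fiber): fiber=4 mithril=4
After 4 (craft ladder): fiber=1 ladder=2
After 5 (craft gear): fiber=1 gear=1 ladder=1
After 6 (gather 1 mithril): fiber=1 gear=1 ladder=1 mithril=1

Answer: fiber=1 gear=1 ladder=1 mithril=1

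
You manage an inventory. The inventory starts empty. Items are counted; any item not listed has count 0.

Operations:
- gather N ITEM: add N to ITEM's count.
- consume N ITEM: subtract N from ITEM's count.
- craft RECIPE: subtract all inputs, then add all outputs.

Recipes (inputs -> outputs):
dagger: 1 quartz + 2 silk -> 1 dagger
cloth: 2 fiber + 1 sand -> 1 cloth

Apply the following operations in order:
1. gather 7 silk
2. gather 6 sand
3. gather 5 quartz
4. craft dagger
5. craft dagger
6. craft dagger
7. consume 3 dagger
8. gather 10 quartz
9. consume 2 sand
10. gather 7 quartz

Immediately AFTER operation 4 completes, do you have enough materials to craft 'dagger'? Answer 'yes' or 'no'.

After 1 (gather 7 silk): silk=7
After 2 (gather 6 sand): sand=6 silk=7
After 3 (gather 5 quartz): quartz=5 sand=6 silk=7
After 4 (craft dagger): dagger=1 quartz=4 sand=6 silk=5

Answer: yes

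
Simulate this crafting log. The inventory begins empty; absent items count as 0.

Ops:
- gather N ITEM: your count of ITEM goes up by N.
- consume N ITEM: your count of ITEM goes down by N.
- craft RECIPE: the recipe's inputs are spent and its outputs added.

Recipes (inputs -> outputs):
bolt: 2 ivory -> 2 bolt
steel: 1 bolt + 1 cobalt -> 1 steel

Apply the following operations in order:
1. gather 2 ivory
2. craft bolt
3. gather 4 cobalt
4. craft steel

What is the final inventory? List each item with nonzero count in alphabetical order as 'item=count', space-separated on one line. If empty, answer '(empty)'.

After 1 (gather 2 ivory): ivory=2
After 2 (craft bolt): bolt=2
After 3 (gather 4 cobalt): bolt=2 cobalt=4
After 4 (craft steel): bolt=1 cobalt=3 steel=1

Answer: bolt=1 cobalt=3 steel=1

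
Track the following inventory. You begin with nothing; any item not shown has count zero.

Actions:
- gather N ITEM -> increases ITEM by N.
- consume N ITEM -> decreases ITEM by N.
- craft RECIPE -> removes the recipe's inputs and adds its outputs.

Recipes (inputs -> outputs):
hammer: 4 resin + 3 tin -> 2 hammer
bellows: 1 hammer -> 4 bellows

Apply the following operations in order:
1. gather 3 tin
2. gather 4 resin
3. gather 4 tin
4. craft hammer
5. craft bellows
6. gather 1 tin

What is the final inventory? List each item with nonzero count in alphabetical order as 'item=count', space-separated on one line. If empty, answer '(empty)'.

After 1 (gather 3 tin): tin=3
After 2 (gather 4 resin): resin=4 tin=3
After 3 (gather 4 tin): resin=4 tin=7
After 4 (craft hammer): hammer=2 tin=4
After 5 (craft bellows): bellows=4 hammer=1 tin=4
After 6 (gather 1 tin): bellows=4 hammer=1 tin=5

Answer: bellows=4 hammer=1 tin=5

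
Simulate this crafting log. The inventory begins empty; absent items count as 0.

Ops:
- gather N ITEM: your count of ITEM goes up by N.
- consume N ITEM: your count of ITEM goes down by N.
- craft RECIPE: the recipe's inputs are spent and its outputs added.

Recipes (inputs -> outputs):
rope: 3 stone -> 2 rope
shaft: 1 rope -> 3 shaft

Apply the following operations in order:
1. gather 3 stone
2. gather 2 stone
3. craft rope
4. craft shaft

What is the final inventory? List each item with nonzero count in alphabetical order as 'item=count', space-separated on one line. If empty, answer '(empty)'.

After 1 (gather 3 stone): stone=3
After 2 (gather 2 stone): stone=5
After 3 (craft rope): rope=2 stone=2
After 4 (craft shaft): rope=1 shaft=3 stone=2

Answer: rope=1 shaft=3 stone=2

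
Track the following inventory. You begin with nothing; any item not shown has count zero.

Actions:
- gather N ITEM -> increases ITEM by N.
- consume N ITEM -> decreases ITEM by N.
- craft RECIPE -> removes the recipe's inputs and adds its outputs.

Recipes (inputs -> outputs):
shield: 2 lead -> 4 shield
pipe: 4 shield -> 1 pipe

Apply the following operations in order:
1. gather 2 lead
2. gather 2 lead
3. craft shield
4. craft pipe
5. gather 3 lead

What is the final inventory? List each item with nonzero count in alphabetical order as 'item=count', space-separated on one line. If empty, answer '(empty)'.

After 1 (gather 2 lead): lead=2
After 2 (gather 2 lead): lead=4
After 3 (craft shield): lead=2 shield=4
After 4 (craft pipe): lead=2 pipe=1
After 5 (gather 3 lead): lead=5 pipe=1

Answer: lead=5 pipe=1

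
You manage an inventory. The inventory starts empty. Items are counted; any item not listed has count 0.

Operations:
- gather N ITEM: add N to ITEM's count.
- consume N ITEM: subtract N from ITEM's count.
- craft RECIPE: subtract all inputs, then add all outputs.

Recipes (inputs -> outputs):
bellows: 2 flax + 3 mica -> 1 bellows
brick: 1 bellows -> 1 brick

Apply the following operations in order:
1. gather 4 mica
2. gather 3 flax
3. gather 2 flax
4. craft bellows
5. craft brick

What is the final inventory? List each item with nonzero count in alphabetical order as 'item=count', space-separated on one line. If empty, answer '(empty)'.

After 1 (gather 4 mica): mica=4
After 2 (gather 3 flax): flax=3 mica=4
After 3 (gather 2 flax): flax=5 mica=4
After 4 (craft bellows): bellows=1 flax=3 mica=1
After 5 (craft brick): brick=1 flax=3 mica=1

Answer: brick=1 flax=3 mica=1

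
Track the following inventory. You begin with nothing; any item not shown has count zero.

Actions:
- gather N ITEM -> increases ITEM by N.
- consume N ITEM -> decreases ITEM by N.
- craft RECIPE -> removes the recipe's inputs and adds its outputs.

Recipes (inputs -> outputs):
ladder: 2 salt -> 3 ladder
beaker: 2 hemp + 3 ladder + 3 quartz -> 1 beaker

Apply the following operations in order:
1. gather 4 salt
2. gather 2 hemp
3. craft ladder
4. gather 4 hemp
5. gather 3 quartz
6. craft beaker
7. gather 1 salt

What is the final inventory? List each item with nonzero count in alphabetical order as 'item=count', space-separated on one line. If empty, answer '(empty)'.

Answer: beaker=1 hemp=4 salt=3

Derivation:
After 1 (gather 4 salt): salt=4
After 2 (gather 2 hemp): hemp=2 salt=4
After 3 (craft ladder): hemp=2 ladder=3 salt=2
After 4 (gather 4 hemp): hemp=6 ladder=3 salt=2
After 5 (gather 3 quartz): hemp=6 ladder=3 quartz=3 salt=2
After 6 (craft beaker): beaker=1 hemp=4 salt=2
After 7 (gather 1 salt): beaker=1 hemp=4 salt=3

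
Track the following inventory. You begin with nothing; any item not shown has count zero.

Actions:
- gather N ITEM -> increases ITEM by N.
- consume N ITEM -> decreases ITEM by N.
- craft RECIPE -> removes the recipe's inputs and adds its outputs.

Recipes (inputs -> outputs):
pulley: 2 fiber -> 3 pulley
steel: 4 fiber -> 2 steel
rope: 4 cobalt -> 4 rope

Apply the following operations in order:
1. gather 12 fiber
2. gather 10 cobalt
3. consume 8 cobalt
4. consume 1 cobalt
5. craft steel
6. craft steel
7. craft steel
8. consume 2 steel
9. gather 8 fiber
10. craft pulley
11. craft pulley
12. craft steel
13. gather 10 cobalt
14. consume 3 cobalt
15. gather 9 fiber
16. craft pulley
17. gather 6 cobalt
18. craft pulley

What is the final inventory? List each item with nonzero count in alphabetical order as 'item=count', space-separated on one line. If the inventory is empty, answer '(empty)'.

Answer: cobalt=14 fiber=5 pulley=12 steel=6

Derivation:
After 1 (gather 12 fiber): fiber=12
After 2 (gather 10 cobalt): cobalt=10 fiber=12
After 3 (consume 8 cobalt): cobalt=2 fiber=12
After 4 (consume 1 cobalt): cobalt=1 fiber=12
After 5 (craft steel): cobalt=1 fiber=8 steel=2
After 6 (craft steel): cobalt=1 fiber=4 steel=4
After 7 (craft steel): cobalt=1 steel=6
After 8 (consume 2 steel): cobalt=1 steel=4
After 9 (gather 8 fiber): cobalt=1 fiber=8 steel=4
After 10 (craft pulley): cobalt=1 fiber=6 pulley=3 steel=4
After 11 (craft pulley): cobalt=1 fiber=4 pulley=6 steel=4
After 12 (craft steel): cobalt=1 pulley=6 steel=6
After 13 (gather 10 cobalt): cobalt=11 pulley=6 steel=6
After 14 (consume 3 cobalt): cobalt=8 pulley=6 steel=6
After 15 (gather 9 fiber): cobalt=8 fiber=9 pulley=6 steel=6
After 16 (craft pulley): cobalt=8 fiber=7 pulley=9 steel=6
After 17 (gather 6 cobalt): cobalt=14 fiber=7 pulley=9 steel=6
After 18 (craft pulley): cobalt=14 fiber=5 pulley=12 steel=6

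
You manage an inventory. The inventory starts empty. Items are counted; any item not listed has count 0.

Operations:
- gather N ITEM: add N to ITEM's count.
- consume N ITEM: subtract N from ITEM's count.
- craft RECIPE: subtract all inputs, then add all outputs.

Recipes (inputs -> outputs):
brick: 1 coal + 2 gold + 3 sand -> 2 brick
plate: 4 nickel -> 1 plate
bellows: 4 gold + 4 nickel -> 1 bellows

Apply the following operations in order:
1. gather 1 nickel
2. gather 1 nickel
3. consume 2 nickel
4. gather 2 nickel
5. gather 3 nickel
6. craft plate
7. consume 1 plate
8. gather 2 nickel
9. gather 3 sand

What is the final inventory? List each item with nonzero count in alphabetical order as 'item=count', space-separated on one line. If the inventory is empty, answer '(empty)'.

After 1 (gather 1 nickel): nickel=1
After 2 (gather 1 nickel): nickel=2
After 3 (consume 2 nickel): (empty)
After 4 (gather 2 nickel): nickel=2
After 5 (gather 3 nickel): nickel=5
After 6 (craft plate): nickel=1 plate=1
After 7 (consume 1 plate): nickel=1
After 8 (gather 2 nickel): nickel=3
After 9 (gather 3 sand): nickel=3 sand=3

Answer: nickel=3 sand=3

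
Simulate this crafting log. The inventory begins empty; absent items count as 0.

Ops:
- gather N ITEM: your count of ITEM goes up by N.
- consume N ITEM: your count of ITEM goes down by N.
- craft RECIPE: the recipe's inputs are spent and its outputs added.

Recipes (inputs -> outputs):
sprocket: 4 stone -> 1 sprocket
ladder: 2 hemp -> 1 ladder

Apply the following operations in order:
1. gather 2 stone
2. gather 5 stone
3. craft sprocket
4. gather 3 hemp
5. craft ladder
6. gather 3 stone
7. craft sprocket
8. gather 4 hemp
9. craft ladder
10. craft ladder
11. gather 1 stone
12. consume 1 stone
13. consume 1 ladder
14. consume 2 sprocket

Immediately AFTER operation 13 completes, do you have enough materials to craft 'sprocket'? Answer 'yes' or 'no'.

After 1 (gather 2 stone): stone=2
After 2 (gather 5 stone): stone=7
After 3 (craft sprocket): sprocket=1 stone=3
After 4 (gather 3 hemp): hemp=3 sprocket=1 stone=3
After 5 (craft ladder): hemp=1 ladder=1 sprocket=1 stone=3
After 6 (gather 3 stone): hemp=1 ladder=1 sprocket=1 stone=6
After 7 (craft sprocket): hemp=1 ladder=1 sprocket=2 stone=2
After 8 (gather 4 hemp): hemp=5 ladder=1 sprocket=2 stone=2
After 9 (craft ladder): hemp=3 ladder=2 sprocket=2 stone=2
After 10 (craft ladder): hemp=1 ladder=3 sprocket=2 stone=2
After 11 (gather 1 stone): hemp=1 ladder=3 sprocket=2 stone=3
After 12 (consume 1 stone): hemp=1 ladder=3 sprocket=2 stone=2
After 13 (consume 1 ladder): hemp=1 ladder=2 sprocket=2 stone=2

Answer: no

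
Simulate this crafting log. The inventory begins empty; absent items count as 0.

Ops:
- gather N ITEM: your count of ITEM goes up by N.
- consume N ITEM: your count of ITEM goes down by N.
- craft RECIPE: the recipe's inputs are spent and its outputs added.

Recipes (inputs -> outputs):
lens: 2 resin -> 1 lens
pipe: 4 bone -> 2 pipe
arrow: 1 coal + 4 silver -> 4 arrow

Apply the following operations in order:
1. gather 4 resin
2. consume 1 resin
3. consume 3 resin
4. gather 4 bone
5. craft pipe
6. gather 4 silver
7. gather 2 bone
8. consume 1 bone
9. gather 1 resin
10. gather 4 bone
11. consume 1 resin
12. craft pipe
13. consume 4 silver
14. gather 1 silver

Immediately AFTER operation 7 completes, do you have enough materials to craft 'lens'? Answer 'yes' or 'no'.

After 1 (gather 4 resin): resin=4
After 2 (consume 1 resin): resin=3
After 3 (consume 3 resin): (empty)
After 4 (gather 4 bone): bone=4
After 5 (craft pipe): pipe=2
After 6 (gather 4 silver): pipe=2 silver=4
After 7 (gather 2 bone): bone=2 pipe=2 silver=4

Answer: no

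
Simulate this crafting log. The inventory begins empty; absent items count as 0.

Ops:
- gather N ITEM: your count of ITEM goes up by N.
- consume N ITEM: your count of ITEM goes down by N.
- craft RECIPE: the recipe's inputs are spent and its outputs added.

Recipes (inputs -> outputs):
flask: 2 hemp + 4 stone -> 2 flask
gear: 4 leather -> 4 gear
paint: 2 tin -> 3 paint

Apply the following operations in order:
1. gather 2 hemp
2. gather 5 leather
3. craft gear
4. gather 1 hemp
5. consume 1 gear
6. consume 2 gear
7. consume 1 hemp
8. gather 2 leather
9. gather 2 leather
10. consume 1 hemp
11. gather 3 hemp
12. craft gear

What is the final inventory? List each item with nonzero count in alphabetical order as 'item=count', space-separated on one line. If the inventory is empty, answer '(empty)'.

Answer: gear=5 hemp=4 leather=1

Derivation:
After 1 (gather 2 hemp): hemp=2
After 2 (gather 5 leather): hemp=2 leather=5
After 3 (craft gear): gear=4 hemp=2 leather=1
After 4 (gather 1 hemp): gear=4 hemp=3 leather=1
After 5 (consume 1 gear): gear=3 hemp=3 leather=1
After 6 (consume 2 gear): gear=1 hemp=3 leather=1
After 7 (consume 1 hemp): gear=1 hemp=2 leather=1
After 8 (gather 2 leather): gear=1 hemp=2 leather=3
After 9 (gather 2 leather): gear=1 hemp=2 leather=5
After 10 (consume 1 hemp): gear=1 hemp=1 leather=5
After 11 (gather 3 hemp): gear=1 hemp=4 leather=5
After 12 (craft gear): gear=5 hemp=4 leather=1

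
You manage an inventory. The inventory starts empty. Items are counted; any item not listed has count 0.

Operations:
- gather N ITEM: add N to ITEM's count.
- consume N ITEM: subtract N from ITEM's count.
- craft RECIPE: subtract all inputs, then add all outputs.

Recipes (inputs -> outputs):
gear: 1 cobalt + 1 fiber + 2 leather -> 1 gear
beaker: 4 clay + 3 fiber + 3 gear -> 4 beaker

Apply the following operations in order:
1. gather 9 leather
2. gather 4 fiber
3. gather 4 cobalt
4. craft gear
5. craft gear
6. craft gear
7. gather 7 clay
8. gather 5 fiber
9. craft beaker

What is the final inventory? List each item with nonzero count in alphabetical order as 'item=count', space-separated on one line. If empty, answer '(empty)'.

Answer: beaker=4 clay=3 cobalt=1 fiber=3 leather=3

Derivation:
After 1 (gather 9 leather): leather=9
After 2 (gather 4 fiber): fiber=4 leather=9
After 3 (gather 4 cobalt): cobalt=4 fiber=4 leather=9
After 4 (craft gear): cobalt=3 fiber=3 gear=1 leather=7
After 5 (craft gear): cobalt=2 fiber=2 gear=2 leather=5
After 6 (craft gear): cobalt=1 fiber=1 gear=3 leather=3
After 7 (gather 7 clay): clay=7 cobalt=1 fiber=1 gear=3 leather=3
After 8 (gather 5 fiber): clay=7 cobalt=1 fiber=6 gear=3 leather=3
After 9 (craft beaker): beaker=4 clay=3 cobalt=1 fiber=3 leather=3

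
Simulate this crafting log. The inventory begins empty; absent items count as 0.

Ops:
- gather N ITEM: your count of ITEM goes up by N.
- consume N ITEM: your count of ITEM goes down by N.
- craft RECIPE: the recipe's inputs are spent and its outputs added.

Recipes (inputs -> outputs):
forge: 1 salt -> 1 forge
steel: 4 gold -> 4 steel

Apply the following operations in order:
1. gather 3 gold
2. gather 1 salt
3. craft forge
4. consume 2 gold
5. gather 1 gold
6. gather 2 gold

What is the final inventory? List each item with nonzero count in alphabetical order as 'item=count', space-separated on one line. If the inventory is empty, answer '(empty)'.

After 1 (gather 3 gold): gold=3
After 2 (gather 1 salt): gold=3 salt=1
After 3 (craft forge): forge=1 gold=3
After 4 (consume 2 gold): forge=1 gold=1
After 5 (gather 1 gold): forge=1 gold=2
After 6 (gather 2 gold): forge=1 gold=4

Answer: forge=1 gold=4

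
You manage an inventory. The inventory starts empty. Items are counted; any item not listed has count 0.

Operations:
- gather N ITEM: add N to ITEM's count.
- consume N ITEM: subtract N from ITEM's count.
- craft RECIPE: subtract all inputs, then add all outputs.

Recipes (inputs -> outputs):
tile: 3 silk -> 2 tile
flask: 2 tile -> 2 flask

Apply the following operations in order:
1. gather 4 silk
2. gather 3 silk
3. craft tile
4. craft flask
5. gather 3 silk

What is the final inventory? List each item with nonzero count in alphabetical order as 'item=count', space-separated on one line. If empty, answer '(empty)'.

Answer: flask=2 silk=7

Derivation:
After 1 (gather 4 silk): silk=4
After 2 (gather 3 silk): silk=7
After 3 (craft tile): silk=4 tile=2
After 4 (craft flask): flask=2 silk=4
After 5 (gather 3 silk): flask=2 silk=7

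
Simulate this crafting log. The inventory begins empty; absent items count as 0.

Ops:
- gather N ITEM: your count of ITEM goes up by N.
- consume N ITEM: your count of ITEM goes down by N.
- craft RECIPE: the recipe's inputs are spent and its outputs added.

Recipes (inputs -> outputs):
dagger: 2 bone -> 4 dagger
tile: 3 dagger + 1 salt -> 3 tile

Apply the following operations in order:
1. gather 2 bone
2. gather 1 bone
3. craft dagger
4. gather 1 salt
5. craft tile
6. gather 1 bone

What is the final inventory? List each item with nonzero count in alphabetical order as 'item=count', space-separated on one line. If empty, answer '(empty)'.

Answer: bone=2 dagger=1 tile=3

Derivation:
After 1 (gather 2 bone): bone=2
After 2 (gather 1 bone): bone=3
After 3 (craft dagger): bone=1 dagger=4
After 4 (gather 1 salt): bone=1 dagger=4 salt=1
After 5 (craft tile): bone=1 dagger=1 tile=3
After 6 (gather 1 bone): bone=2 dagger=1 tile=3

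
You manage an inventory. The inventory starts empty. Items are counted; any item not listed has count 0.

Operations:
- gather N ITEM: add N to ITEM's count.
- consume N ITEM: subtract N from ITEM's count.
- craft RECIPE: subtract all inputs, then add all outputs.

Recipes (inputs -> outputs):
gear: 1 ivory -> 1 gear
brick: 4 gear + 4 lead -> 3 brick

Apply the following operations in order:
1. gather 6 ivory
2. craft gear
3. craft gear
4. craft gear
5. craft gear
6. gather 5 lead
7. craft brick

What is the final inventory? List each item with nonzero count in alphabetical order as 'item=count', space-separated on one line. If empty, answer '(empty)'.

Answer: brick=3 ivory=2 lead=1

Derivation:
After 1 (gather 6 ivory): ivory=6
After 2 (craft gear): gear=1 ivory=5
After 3 (craft gear): gear=2 ivory=4
After 4 (craft gear): gear=3 ivory=3
After 5 (craft gear): gear=4 ivory=2
After 6 (gather 5 lead): gear=4 ivory=2 lead=5
After 7 (craft brick): brick=3 ivory=2 lead=1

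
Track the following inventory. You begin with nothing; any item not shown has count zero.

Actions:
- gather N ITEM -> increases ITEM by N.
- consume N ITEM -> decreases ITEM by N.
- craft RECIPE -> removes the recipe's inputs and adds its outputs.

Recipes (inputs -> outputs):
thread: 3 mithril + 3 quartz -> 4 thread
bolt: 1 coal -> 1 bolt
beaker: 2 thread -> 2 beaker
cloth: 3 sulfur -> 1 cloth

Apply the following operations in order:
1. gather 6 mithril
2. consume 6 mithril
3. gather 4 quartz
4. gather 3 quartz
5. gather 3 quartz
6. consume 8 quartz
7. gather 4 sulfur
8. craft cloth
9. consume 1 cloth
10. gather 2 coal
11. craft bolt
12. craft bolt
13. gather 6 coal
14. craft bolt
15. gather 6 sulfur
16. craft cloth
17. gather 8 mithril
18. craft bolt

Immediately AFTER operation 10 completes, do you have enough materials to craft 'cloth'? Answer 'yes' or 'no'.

After 1 (gather 6 mithril): mithril=6
After 2 (consume 6 mithril): (empty)
After 3 (gather 4 quartz): quartz=4
After 4 (gather 3 quartz): quartz=7
After 5 (gather 3 quartz): quartz=10
After 6 (consume 8 quartz): quartz=2
After 7 (gather 4 sulfur): quartz=2 sulfur=4
After 8 (craft cloth): cloth=1 quartz=2 sulfur=1
After 9 (consume 1 cloth): quartz=2 sulfur=1
After 10 (gather 2 coal): coal=2 quartz=2 sulfur=1

Answer: no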